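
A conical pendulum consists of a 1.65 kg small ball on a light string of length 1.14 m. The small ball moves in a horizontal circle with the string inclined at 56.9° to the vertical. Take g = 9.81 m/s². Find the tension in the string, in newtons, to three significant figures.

29.6 N

Vertically the bob has no acceleration, so T cosθ = mg.
T = mg/cosθ = 1.65 × 9.81 / cos 56.9° = 16.19/0.5461 = 29.64 N.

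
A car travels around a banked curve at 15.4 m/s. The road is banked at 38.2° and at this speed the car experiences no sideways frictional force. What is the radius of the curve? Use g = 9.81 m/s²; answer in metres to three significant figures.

30.7 m

Frictionless banking: tanθ = v²/(rg), so r = v²/(g tanθ).
r = (15.4)²/(9.81 × tan 38.2°) = 237.2/(9.81 × 0.7869) = 237.2/7.720 = 30.72 m.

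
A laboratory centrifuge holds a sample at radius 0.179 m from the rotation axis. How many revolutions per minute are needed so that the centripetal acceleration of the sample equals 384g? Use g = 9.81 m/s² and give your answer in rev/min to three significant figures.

1390 rev/min

Require ω²r = 384g, so ω = √(384 × 9.81/0.179) = 145.1 rad/s.
In rev/min: ω × 60/(2π) = 145.1 × 60/(2π) = 1385 rev/min.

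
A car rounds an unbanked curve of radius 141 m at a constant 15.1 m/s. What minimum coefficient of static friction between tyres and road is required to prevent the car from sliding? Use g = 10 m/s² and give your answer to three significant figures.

0.162

Friction provides the centripetal force: μ_s m g = m v²/r, so μ_s = v²/(g r) = (15.10)²/(10.0 × 141) = 228.0/1410 = 0.1617.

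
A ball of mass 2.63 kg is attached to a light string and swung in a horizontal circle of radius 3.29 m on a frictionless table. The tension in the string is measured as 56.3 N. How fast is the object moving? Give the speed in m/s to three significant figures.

T = m v²/r ⇒ v = √(T r / m) = √(56.3 × 3.29 / 2.63) = √70.43 = 8.392 m/s.

8.39 m/s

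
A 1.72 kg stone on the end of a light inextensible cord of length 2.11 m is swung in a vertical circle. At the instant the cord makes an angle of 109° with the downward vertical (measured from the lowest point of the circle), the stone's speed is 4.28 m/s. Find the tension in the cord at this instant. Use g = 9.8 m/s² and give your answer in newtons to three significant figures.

Take the radial direction toward the centre of the circle as positive. The component of the weight along the string toward the centre is −mg cos φ (φ measured from the bottom), so Newton's second law along the string gives T − mg cos φ = m v²/r.
cos 109° = -0.3256, so T = m(v²/r + g cos φ) = 1.72 × ((4.28)²/2.11 + 9.8 × -0.3256) = 1.72 × (8.682 + (-3.191)) = 1.72 × 5.491 = 9.445 N.

9.44 N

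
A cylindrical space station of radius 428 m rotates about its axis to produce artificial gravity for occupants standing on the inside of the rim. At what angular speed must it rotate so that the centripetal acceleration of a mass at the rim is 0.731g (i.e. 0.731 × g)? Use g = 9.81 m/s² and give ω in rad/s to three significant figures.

Centripetal acceleration a_c = ω²r. Setting ω²r = 0.731g:
ω = √(0.731g / r) = √(0.731 × 9.81 / 428) = √0.01675 = 0.1294 rad/s.

0.129 rad/s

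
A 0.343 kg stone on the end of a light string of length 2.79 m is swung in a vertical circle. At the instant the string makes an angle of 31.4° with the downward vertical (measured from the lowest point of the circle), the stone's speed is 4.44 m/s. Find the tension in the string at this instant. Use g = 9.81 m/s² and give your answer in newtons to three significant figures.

5.30 N

Take the radial direction toward the centre of the circle as positive. The component of the weight along the string toward the centre is −mg cos φ (φ measured from the bottom), so Newton's second law along the string gives T − mg cos φ = m v²/r.
cos 31.4° = 0.8536, so T = m(v²/r + g cos φ) = 0.343 × ((4.44)²/2.79 + 9.81 × 0.8536) = 0.343 × (7.066 + (8.373)) = 0.343 × 15.44 = 5.296 N.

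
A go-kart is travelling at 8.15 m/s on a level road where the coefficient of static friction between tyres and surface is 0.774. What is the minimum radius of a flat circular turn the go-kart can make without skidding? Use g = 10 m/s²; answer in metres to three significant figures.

At the limit, μ_s m g = m v²/r, so r_min = v²/(μ_s g) = (8.15)²/(0.774 × 10.0) = 66.42/7.740 = 8.582 m.

8.58 m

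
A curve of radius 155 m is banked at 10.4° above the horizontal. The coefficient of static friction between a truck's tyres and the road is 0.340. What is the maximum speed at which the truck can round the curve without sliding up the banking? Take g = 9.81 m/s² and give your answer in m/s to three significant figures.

At the maximum speed, friction acts down the slope at its limiting value f = μN. Radially (horizontal, toward centre): N sinθ + μN cosθ = mv²/r. Vertically: N cosθ − μN sinθ = mg.
Dividing: v² = r g (sinθ + μcosθ)/(cosθ − μsinθ).
sinθ + μcosθ = 0.1805 + 0.340×0.9836 = 0.5149; cosθ − μsinθ = 0.9836 − 0.340×0.1805 = 0.9222.
v² = 155 × 9.81 × 0.5149/0.9222 = 849.0 m²/s², so v = 29.14 m/s.

29.1 m/s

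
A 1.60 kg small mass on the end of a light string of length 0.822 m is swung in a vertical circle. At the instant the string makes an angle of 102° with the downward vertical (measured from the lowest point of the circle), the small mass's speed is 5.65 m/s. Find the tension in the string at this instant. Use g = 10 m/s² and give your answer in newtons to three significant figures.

58.8 N

Take the radial direction toward the centre of the circle as positive. The component of the weight along the string toward the centre is −mg cos φ (φ measured from the bottom), so Newton's second law along the string gives T − mg cos φ = m v²/r.
cos 102° = -0.2079, so T = m(v²/r + g cos φ) = 1.60 × ((5.65)²/0.822 + 10.0 × -0.2079) = 1.60 × (38.84 + (-2.079)) = 1.60 × 36.76 = 58.81 N.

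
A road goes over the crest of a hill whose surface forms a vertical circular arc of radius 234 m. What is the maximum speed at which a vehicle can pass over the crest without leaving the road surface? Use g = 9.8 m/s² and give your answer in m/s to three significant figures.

At the crest the centre of the circle is below the vehicle, so the net downward (centripetal) force is mg − N = mv²/r.
The vehicle leaves the road when N → 0, giving v_max = √(g r) = √(9.8 × 234) = 47.89 m/s.

47.9 m/s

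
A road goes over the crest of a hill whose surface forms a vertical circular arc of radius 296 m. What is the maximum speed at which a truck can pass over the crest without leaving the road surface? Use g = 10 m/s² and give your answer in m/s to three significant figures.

54.4 m/s

At the crest the centre of the circle is below the truck, so the net downward (centripetal) force is mg − N = mv²/r.
The truck leaves the road when N → 0, giving v_max = √(g r) = √(10.0 × 296) = 54.41 m/s.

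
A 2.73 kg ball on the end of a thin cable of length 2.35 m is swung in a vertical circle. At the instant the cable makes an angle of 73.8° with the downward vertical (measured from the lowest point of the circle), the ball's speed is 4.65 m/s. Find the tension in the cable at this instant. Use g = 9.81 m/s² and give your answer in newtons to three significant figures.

Take the radial direction toward the centre of the circle as positive. The component of the weight along the string toward the centre is −mg cos φ (φ measured from the bottom), so Newton's second law along the string gives T − mg cos φ = m v²/r.
cos 73.8° = 0.2790, so T = m(v²/r + g cos φ) = 2.73 × ((4.65)²/2.35 + 9.81 × 0.2790) = 2.73 × (9.201 + (2.737)) = 2.73 × 11.94 = 32.59 N.

32.6 N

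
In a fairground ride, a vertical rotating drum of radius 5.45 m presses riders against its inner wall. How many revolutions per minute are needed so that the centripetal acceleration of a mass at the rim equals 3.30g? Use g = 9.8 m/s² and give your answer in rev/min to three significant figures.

Require ω²r = 3.30g, so ω = √(3.30 × 9.8/5.45) = 2.436 rad/s.
In rev/min: ω × 60/(2π) = 2.436 × 60/(2π) = 23.26 rev/min.

23.3 rev/min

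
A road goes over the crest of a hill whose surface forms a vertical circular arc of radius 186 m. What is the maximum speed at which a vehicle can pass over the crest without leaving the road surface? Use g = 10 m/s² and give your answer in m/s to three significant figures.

At the crest the centre of the circle is below the vehicle, so the net downward (centripetal) force is mg − N = mv²/r.
The vehicle leaves the road when N → 0, giving v_max = √(g r) = √(10.0 × 186) = 43.13 m/s.

43.1 m/s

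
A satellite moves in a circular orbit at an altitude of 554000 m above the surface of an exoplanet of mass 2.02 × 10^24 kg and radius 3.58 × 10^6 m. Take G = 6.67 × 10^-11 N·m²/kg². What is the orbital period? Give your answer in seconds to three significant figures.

4550 s

r = R + h = 3.58 × 10^6 + 554000 = 4.134 × 10^6 m. Gravity provides the centripetal force: G M m / r² = m v² / r ⇒ v = √(GM/r) = 5709 m/s.
T = 2πr/v = 2π × 4.134 × 10^6 / 5709 = 4550 s.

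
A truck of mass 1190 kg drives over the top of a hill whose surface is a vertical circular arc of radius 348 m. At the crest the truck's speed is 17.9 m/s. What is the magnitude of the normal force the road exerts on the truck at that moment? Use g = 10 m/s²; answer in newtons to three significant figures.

At the crest the centripetal acceleration points downward (toward the centre of the arc), so mg − N = mv²/r.
N = m(g − v²/r) = 1190 × (10.0 − (17.9)²/348) = 1190 × (10.0 − 0.9207) = 1190 × 9.079 = 10800 N.

10800 N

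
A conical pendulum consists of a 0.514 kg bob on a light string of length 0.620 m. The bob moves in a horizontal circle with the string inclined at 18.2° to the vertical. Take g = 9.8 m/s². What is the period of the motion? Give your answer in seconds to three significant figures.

r = L sinθ = 0.1936 m. From T sinθ = mω²r and T cosθ = mg: tanθ = ω²r/g, so ω² = g tanθ / r = g/(L cosθ).
ω = √(g/(L cosθ)) = √(9.8/(0.620 × 0.9500)) = √16.64 = 4.079 rad/s.
Period = 2π/ω = 1.540 s.

1.54 s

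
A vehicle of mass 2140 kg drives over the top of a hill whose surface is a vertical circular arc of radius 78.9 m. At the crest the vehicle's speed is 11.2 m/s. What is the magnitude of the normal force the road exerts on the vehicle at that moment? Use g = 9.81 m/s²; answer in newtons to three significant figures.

17600 N

At the crest the centripetal acceleration points downward (toward the centre of the arc), so mg − N = mv²/r.
N = m(g − v²/r) = 2140 × (9.81 − (11.2)²/78.9) = 2140 × (9.81 − 1.590) = 2140 × 8.220 = 17590 N.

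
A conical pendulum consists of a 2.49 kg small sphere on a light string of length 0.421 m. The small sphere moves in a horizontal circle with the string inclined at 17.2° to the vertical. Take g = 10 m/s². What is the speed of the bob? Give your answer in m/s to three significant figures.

The radius of the circle is r = L sinθ = 0.421 × sin 17.2° = 0.1245 m.
Horizontally T sinθ = mv²/r and vertically T cosθ = mg, so tanθ = v²/(rg).
v = √(r g tanθ) = √(0.1245 × 10.0 × 0.3096) = √0.3854 = 0.6208 m/s.

0.621 m/s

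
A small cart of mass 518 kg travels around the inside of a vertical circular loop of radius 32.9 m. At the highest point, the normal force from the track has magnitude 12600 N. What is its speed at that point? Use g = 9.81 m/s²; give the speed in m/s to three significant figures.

At the top, N + mg = mv²/r, so v = √(r(N/m + g)) = √(32.9 × (12600/518 + 9.81)) = √(32.9 × 34.13) = √1123 = 33.51 m/s.

33.5 m/s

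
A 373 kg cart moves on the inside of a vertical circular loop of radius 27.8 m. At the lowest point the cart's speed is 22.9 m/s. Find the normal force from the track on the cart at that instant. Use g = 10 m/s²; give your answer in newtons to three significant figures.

10800 N

At the lowest point, N points up (toward the centre) and the weight mg points down (away from the centre), so the net inward force is N − mg = mv²/r.
N = m(v²/r + g) = 373 × ((22.9)²/27.8 + 10.0) = 373 × (18.86 + 10.0) = 373 × 28.86 = 10770 N.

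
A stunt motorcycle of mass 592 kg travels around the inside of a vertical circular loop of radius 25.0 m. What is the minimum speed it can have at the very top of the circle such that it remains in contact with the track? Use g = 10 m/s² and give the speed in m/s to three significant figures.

At the highest point the centre is directly below, so both the weight and N act inward: N + mg = mv²/r.
At minimum speed N → 0, so mg = mv_min²/r ⇒ v_min = √(g r) = √(10.0 × 25.0) = 15.81 m/s.

15.8 m/s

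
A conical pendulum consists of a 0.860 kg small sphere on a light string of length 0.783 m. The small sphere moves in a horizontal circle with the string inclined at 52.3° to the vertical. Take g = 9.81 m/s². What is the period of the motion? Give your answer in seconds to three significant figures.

1.39 s

r = L sinθ = 0.6195 m. From T sinθ = mω²r and T cosθ = mg: tanθ = ω²r/g, so ω² = g tanθ / r = g/(L cosθ).
ω = √(g/(L cosθ)) = √(9.81/(0.783 × 0.6115)) = √20.49 = 4.526 rad/s.
Period = 2π/ω = 1.388 s.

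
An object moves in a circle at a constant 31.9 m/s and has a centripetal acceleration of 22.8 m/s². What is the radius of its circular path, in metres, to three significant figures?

a_c = v²/r ⇒ r = v²/a_c = (31.9)²/22.8 = 1018/22.8 = 44.63 m.

44.6 m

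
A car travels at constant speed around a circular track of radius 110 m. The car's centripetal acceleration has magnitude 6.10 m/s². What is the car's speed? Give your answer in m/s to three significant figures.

25.9 m/s

a_c = v²/r ⇒ v = √(a_c · r) = √(6.10 × 110) = √671.0 = 25.90 m/s.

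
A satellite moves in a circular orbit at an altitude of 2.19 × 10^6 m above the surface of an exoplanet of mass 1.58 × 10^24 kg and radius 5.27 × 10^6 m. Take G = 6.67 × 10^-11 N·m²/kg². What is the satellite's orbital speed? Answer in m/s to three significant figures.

3760 m/s

Orbital radius r = R + h = 5.27 × 10^6 + 2.19 × 10^6 = 7.460 × 10^6 m.
Gravity supplies the centripetal force: G M m / r² = m v² / r, so v = √(GM/r).
v = √(6.67 × 10^-11 × 1.58 × 10^24 / 7.460 × 10^6) = √(1.413 × 10^7) = 3759 m/s.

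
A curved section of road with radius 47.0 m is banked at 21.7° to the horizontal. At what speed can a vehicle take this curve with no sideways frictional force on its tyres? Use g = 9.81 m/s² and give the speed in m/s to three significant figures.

13.5 m/s

On a frictionless banked curve, N sinθ = mv²/r and N cosθ = mg, so tanθ = v²/(rg).
v = √(r g tanθ) = √(47.0 × 9.81 × tan 21.7°) = √(47.0 × 9.81 × 0.3979) = √183.5 = 13.55 m/s.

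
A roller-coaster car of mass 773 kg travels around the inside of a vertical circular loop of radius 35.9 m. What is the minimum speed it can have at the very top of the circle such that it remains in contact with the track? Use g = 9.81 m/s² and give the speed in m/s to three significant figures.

At the top, both weight mg and N point toward the centre: N + mg = mv²/r.
At minimum speed N → 0, so mg = mv_min²/r ⇒ v_min = √(g r) = √(9.81 × 35.9) = 18.77 m/s.

18.8 m/s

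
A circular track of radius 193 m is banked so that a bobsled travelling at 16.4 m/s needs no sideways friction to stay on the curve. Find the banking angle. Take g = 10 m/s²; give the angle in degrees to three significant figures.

7.93°

For a frictionless banked turn: horizontally N sinθ = mv²/r and vertically N cosθ = mg.
Dividing: tanθ = v²/(r g) = (16.4)²/(193 × 10.0) = 269.0/1930 = 0.1394.
θ = arctan(0.1394) = 7.934°.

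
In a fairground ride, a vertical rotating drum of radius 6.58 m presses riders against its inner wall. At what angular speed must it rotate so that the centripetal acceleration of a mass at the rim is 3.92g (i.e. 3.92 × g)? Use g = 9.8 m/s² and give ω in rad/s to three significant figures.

Centripetal acceleration a_c = ω²r. Setting ω²r = 3.92g:
ω = √(3.92g / r) = √(3.92 × 9.8 / 6.58) = √5.838 = 2.416 rad/s.

2.42 rad/s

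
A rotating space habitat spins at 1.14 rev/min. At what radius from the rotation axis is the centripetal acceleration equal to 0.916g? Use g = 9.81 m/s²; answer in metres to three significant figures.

631 m

ω = 1.14 rev/min × 2π/60 = 0.1194 rad/s.
a_c = ω²r = 0.916g ⇒ r = 0.916 × 9.81 / (0.1194)² = 8.986/0.01425 = 630.5 m.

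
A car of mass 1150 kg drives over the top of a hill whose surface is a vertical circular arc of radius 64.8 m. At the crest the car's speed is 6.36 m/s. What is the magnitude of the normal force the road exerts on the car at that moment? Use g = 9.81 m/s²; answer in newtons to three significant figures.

10600 N

At the crest the centripetal acceleration points downward (toward the centre of the arc), so mg − N = mv²/r.
N = m(g − v²/r) = 1150 × (9.81 − (6.36)²/64.8) = 1150 × (9.81 − 0.6242) = 1150 × 9.186 = 10560 N.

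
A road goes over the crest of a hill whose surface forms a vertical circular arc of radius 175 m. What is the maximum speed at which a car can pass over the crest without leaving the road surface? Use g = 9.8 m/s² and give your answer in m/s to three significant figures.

At the crest the centre of the circle is below the car, so the net downward (centripetal) force is mg − N = mv²/r.
The car leaves the road when N → 0, giving v_max = √(g r) = √(9.8 × 175) = 41.41 m/s.

41.4 m/s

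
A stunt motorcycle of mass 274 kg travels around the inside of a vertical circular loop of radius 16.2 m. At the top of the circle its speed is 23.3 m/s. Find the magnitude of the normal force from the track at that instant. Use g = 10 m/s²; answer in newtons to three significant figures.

6440 N

At the top, both N and the weight mg point inward (toward the centre), so N + mg = mv²/r.
N = m(v²/r − g) = 274 × ((23.3)²/16.2 − 10.0) = 274 × (33.51 − 10.0) = 274 × 23.51 = 6442 N.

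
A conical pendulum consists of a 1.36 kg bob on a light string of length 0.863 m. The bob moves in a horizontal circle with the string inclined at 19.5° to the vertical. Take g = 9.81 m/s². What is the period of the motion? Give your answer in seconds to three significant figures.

1.81 s

r = L sinθ = 0.2881 m. From T sinθ = mω²r and T cosθ = mg: tanθ = ω²r/g, so ω² = g tanθ / r = g/(L cosθ).
ω = √(g/(L cosθ)) = √(9.81/(0.863 × 0.9426)) = √12.06 = 3.473 rad/s.
Period = 2π/ω = 1.809 s.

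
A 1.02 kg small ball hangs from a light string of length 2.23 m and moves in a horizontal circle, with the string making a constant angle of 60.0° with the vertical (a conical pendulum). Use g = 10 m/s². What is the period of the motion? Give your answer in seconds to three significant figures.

r = L sinθ = 1.931 m. From T sinθ = mω²r and T cosθ = mg: tanθ = ω²r/g, so ω² = g tanθ / r = g/(L cosθ).
ω = √(g/(L cosθ)) = √(10.0/(2.23 × 0.5000)) = √8.969 = 2.995 rad/s.
Period = 2π/ω = 2.098 s.

2.10 s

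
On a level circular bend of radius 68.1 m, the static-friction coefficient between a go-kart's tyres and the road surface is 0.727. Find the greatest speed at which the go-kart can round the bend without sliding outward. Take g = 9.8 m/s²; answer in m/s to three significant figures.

Friction provides the centripetal force on a flat curve. At maximum speed it is at its limiting value: μ_s m g = m v²/r.
Mass cancels: v_max = √(μ_s g r) = √(0.727 × 9.8 × 68.1) = √485.2 = 22.03 m/s.

22.0 m/s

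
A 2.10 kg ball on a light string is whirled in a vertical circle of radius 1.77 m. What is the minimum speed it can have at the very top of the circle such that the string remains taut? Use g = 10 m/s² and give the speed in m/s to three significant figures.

At the highest point the centre is directly below, so both the weight and T act inward: T + mg = mv²/r.
At minimum speed T → 0, so mg = mv_min²/r ⇒ v_min = √(g r) = √(10.0 × 1.77) = 4.207 m/s.

4.21 m/s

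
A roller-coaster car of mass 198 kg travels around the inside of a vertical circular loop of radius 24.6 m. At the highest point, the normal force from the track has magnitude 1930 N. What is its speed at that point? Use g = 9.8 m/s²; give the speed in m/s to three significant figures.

At the top, N + mg = mv²/r, so v = √(r(N/m + g)) = √(24.6 × (1930/198 + 9.8)) = √(24.6 × 19.55) = √480.9 = 21.93 m/s.

21.9 m/s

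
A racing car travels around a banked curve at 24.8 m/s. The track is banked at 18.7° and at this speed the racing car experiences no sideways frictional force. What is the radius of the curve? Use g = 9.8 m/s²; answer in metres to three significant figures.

185 m

Frictionless banking: tanθ = v²/(rg), so r = v²/(g tanθ).
r = (24.8)²/(9.8 × tan 18.7°) = 615.0/(9.8 × 0.3385) = 615.0/3.317 = 185.4 m.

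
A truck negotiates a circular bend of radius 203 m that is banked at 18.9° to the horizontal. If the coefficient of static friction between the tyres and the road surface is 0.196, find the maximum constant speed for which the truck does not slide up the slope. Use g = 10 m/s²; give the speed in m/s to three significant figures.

34.2 m/s

At the maximum speed, friction acts down the slope at its limiting value f = μN. Radially (horizontal, toward centre): N sinθ + μN cosθ = mv²/r. Vertically: N cosθ − μN sinθ = mg.
Dividing: v² = r g (sinθ + μcosθ)/(cosθ − μsinθ).
sinθ + μcosθ = 0.3239 + 0.196×0.9461 = 0.5094; cosθ − μsinθ = 0.9461 − 0.196×0.3239 = 0.8826.
v² = 203 × 10.0 × 0.5094/0.8826 = 1172 m²/s², so v = 34.23 m/s.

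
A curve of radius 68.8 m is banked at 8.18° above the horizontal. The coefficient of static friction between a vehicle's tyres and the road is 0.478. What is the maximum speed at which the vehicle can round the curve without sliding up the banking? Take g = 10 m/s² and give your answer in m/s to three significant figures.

21.4 m/s

At the maximum speed, friction acts down the slope at its limiting value f = μN. Radially (horizontal, toward centre): N sinθ + μN cosθ = mv²/r. Vertically: N cosθ − μN sinθ = mg.
Dividing: v² = r g (sinθ + μcosθ)/(cosθ − μsinθ).
sinθ + μcosθ = 0.1423 + 0.478×0.9898 = 0.6154; cosθ − μsinθ = 0.9898 − 0.478×0.1423 = 0.9218.
v² = 68.8 × 10.0 × 0.6154/0.9218 = 459.3 m²/s², so v = 21.43 m/s.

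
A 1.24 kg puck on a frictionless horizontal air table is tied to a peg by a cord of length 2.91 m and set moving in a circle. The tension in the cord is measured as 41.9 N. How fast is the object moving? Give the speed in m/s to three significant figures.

T = m v²/r ⇒ v = √(T r / m) = √(41.9 × 2.91 / 1.24) = √98.33 = 9.916 m/s.

9.92 m/s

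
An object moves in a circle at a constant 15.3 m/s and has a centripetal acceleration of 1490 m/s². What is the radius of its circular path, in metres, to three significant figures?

0.157 m

a_c = v²/r ⇒ r = v²/a_c = (15.3)²/1490 = 234.1/1490 = 0.1571 m.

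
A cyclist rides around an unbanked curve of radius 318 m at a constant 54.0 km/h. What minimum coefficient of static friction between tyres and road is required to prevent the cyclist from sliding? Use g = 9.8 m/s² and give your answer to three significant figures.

v = 54.0/3.6 = 15.00 m/s.
Friction provides the centripetal force: μ_s m g = m v²/r, so μ_s = v²/(g r) = (15.00)²/(9.8 × 318) = 225.0/3116 = 0.07220.

0.0722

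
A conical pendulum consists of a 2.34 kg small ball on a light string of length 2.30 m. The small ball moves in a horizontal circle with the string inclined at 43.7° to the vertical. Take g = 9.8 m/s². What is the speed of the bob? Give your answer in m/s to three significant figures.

The radius of the circle is r = L sinθ = 2.30 × sin 43.7° = 1.589 m.
Horizontally T sinθ = mv²/r and vertically T cosθ = mg, so tanθ = v²/(rg).
v = √(r g tanθ) = √(1.589 × 9.8 × 0.9556) = √14.88 = 3.858 m/s.

3.86 m/s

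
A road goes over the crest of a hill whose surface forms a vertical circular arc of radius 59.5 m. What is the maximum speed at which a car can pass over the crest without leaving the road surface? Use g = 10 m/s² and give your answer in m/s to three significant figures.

24.4 m/s

At the crest the centre of the circle is below the car, so the net downward (centripetal) force is mg − N = mv²/r.
The car leaves the road when N → 0, giving v_max = √(g r) = √(10.0 × 59.5) = 24.39 m/s.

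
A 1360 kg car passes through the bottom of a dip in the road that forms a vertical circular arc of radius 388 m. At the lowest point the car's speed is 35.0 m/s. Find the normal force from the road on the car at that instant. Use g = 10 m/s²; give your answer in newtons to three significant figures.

17900 N

At the lowest point, N points up (toward the centre) and the weight mg points down (away from the centre), so the net inward force is N − mg = mv²/r.
N = m(v²/r + g) = 1360 × ((35.0)²/388 + 10.0) = 1360 × (3.157 + 10.0) = 1360 × 13.16 = 17890 N.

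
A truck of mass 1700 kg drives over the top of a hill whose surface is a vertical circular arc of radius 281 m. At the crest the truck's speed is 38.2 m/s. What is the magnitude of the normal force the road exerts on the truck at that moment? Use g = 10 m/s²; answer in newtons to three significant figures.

8170 N

At the crest the centripetal acceleration points downward (toward the centre of the arc), so mg − N = mv²/r.
N = m(g − v²/r) = 1700 × (10.0 − (38.2)²/281) = 1700 × (10.0 − 5.193) = 1700 × 4.807 = 8172 N.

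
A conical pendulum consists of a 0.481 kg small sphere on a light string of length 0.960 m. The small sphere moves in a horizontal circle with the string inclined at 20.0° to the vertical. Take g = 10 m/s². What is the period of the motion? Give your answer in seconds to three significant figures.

1.89 s

r = L sinθ = 0.3283 m. From T sinθ = mω²r and T cosθ = mg: tanθ = ω²r/g, so ω² = g tanθ / r = g/(L cosθ).
ω = √(g/(L cosθ)) = √(10.0/(0.960 × 0.9397)) = √11.09 = 3.329 rad/s.
Period = 2π/ω = 1.887 s.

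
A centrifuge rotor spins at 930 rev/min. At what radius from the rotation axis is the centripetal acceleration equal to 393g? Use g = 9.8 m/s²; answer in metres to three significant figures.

ω = 930 rev/min × 2π/60 = 97.39 rad/s.
a_c = ω²r = 393g ⇒ r = 393 × 9.8 / (97.39)² = 3851/9485 = 0.4061 m.

0.406 m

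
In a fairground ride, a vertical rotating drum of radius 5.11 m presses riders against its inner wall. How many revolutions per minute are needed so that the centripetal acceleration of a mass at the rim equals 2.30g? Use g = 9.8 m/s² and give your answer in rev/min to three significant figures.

20.1 rev/min

Require ω²r = 2.30g, so ω = √(2.30 × 9.8/5.11) = 2.100 rad/s.
In rev/min: ω × 60/(2π) = 2.100 × 60/(2π) = 20.06 rev/min.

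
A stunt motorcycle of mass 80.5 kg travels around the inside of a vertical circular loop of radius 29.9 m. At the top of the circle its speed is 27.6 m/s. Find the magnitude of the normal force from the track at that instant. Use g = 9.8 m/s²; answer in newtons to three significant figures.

1260 N

At the top, both N and the weight mg point inward (toward the centre), so N + mg = mv²/r.
N = m(v²/r − g) = 80.5 × ((27.6)²/29.9 − 9.8) = 80.5 × (25.48 − 9.8) = 80.5 × 15.68 = 1262 N.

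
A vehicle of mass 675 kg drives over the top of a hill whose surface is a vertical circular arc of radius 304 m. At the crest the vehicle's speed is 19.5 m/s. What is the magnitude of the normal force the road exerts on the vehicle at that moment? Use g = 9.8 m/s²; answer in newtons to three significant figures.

At the crest the centripetal acceleration points downward (toward the centre of the arc), so mg − N = mv²/r.
N = m(g − v²/r) = 675 × (9.8 − (19.5)²/304) = 675 × (9.8 − 1.251) = 675 × 8.549 = 5771 N.

5770 N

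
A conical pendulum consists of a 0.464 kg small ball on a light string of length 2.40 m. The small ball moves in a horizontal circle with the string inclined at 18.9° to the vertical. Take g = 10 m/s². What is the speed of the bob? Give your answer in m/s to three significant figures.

1.63 m/s

The radius of the circle is r = L sinθ = 2.40 × sin 18.9° = 0.7774 m.
Horizontally T sinθ = mv²/r and vertically T cosθ = mg, so tanθ = v²/(rg).
v = √(r g tanθ) = √(0.7774 × 10.0 × 0.3424) = √2.662 = 1.631 m/s.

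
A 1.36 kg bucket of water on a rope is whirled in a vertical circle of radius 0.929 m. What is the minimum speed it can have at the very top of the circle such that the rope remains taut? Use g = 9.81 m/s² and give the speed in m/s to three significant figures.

3.02 m/s

At the top, both weight mg and T point toward the centre: T + mg = mv²/r.
At minimum speed T → 0, so mg = mv_min²/r ⇒ v_min = √(g r) = √(9.81 × 0.929) = 3.019 m/s.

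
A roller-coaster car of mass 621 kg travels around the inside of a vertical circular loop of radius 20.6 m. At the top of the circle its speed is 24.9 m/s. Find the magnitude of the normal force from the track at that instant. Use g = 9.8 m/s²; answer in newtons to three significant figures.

12600 N

At the top, both N and the weight mg point inward (toward the centre), so N + mg = mv²/r.
N = m(v²/r − g) = 621 × ((24.9)²/20.6 − 9.8) = 621 × (30.10 − 9.8) = 621 × 20.30 = 12600 N.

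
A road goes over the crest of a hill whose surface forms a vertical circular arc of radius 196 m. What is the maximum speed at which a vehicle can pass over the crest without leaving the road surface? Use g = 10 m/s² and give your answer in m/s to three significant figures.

44.3 m/s

At the crest the centre of the circle is below the vehicle, so the net downward (centripetal) force is mg − N = mv²/r.
The vehicle leaves the road when N → 0, giving v_max = √(g r) = √(10.0 × 196) = 44.27 m/s.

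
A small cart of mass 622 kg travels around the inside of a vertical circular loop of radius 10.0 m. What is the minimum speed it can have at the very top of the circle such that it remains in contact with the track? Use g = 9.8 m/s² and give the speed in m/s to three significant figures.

At the top, both weight mg and N point toward the centre: N + mg = mv²/r.
At minimum speed N → 0, so mg = mv_min²/r ⇒ v_min = √(g r) = √(9.8 × 10.0) = 9.899 m/s.

9.90 m/s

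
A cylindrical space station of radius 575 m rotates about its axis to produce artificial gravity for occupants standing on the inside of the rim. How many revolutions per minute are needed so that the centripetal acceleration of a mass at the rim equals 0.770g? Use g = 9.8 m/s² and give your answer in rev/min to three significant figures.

1.09 rev/min

Require ω²r = 0.770g, so ω = √(0.770 × 9.8/575) = 0.1146 rad/s.
In rev/min: ω × 60/(2π) = 0.1146 × 60/(2π) = 1.094 rev/min.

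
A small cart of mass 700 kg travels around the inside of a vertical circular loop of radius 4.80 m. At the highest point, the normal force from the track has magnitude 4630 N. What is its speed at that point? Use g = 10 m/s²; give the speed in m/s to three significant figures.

8.93 m/s

At the top, N + mg = mv²/r, so v = √(r(N/m + g)) = √(4.80 × (4630/700 + 10.0)) = √(4.80 × 16.61) = √79.75 = 8.930 m/s.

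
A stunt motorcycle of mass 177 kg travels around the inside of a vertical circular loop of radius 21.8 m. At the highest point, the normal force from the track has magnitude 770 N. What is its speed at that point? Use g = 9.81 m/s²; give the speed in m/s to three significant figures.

17.6 m/s

At the top, N + mg = mv²/r, so v = √(r(N/m + g)) = √(21.8 × (770/177 + 9.81)) = √(21.8 × 14.16) = √308.7 = 17.57 m/s.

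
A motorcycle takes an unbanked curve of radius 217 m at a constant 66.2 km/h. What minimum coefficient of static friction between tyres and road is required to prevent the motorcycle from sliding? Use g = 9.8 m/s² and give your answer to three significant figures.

v = 66.2/3.6 = 18.39 m/s.
Friction provides the centripetal force: μ_s m g = m v²/r, so μ_s = v²/(g r) = (18.39)²/(9.8 × 217) = 338.2/2127 = 0.1590.

0.159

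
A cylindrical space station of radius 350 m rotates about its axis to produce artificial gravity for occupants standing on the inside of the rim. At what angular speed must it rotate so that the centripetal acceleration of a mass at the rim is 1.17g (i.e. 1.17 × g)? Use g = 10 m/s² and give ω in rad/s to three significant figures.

0.183 rad/s

Centripetal acceleration a_c = ω²r. Setting ω²r = 1.17g:
ω = √(1.17g / r) = √(1.17 × 10.0 / 350) = √0.03343 = 0.1828 rad/s.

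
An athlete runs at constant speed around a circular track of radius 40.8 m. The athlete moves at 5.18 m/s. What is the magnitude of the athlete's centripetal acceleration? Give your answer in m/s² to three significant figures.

a_c = v²/r = (5.180)²/40.8 = 26.83/40.8 = 0.6577 m/s².

0.658 m/s²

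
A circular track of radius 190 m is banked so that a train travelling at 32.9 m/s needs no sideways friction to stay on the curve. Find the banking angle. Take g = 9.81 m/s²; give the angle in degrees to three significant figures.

For a frictionless banked turn: horizontally N sinθ = mv²/r and vertically N cosθ = mg.
Dividing: tanθ = v²/(r g) = (32.9)²/(190 × 9.81) = 1082/1864 = 0.5807.
θ = arctan(0.5807) = 30.14°.

30.1°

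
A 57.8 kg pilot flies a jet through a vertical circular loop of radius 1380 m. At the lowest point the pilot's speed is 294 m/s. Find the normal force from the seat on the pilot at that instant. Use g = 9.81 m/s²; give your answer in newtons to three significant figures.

At the lowest point, N points up (toward the centre) and the weight mg points down (away from the centre), so the net inward force is N − mg = mv²/r.
N = m(v²/r + g) = 57.8 × ((294)²/1380 + 9.81) = 57.8 × (62.63 + 9.81) = 57.8 × 72.44 = 4187 N.

4190 N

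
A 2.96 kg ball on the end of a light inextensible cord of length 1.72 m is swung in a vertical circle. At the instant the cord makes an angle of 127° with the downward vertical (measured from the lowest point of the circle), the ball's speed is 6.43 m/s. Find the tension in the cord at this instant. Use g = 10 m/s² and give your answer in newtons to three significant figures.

53.3 N

Take the radial direction toward the centre of the circle as positive. The component of the weight along the string toward the centre is −mg cos φ (φ measured from the bottom), so Newton's second law along the string gives T − mg cos φ = m v²/r.
cos 127° = -0.6018, so T = m(v²/r + g cos φ) = 2.96 × ((6.43)²/1.72 + 10.0 × -0.6018) = 2.96 × (24.04 + (-6.018)) = 2.96 × 18.02 = 53.34 N.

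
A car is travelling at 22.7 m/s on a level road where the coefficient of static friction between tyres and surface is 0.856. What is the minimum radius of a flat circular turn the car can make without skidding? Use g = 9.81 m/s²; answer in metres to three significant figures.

61.4 m

At the limit, μ_s m g = m v²/r, so r_min = v²/(μ_s g) = (22.7)²/(0.856 × 9.81) = 515.3/8.397 = 61.36 m.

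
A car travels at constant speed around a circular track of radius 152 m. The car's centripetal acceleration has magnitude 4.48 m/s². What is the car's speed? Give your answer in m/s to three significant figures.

26.1 m/s

a_c = v²/r ⇒ v = √(a_c · r) = √(4.48 × 152) = √681.0 = 26.10 m/s.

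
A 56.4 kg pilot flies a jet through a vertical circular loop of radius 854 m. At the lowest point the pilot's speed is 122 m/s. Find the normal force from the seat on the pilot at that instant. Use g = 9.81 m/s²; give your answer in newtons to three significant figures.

1540 N

At the lowest point, N points up (toward the centre) and the weight mg points down (away from the centre), so the net inward force is N − mg = mv²/r.
N = m(v²/r + g) = 56.4 × ((122)²/854 + 9.81) = 56.4 × (17.43 + 9.81) = 56.4 × 27.24 = 1536 N.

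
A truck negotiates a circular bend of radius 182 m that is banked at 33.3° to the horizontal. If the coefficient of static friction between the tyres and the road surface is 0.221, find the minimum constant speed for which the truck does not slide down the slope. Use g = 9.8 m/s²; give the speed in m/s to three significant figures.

26.1 m/s

At the minimum speed, friction acts up the slope at its limiting value f = μN. Radially (horizontal, toward centre): N sinθ − μN cosθ = mv²/r. Vertically: N cosθ + μN sinθ = mg.
Dividing: v² = r g (sinθ − μcosθ)/(cosθ + μsinθ).
sinθ − μcosθ = 0.5490 − 0.221×0.8358 = 0.3643; cosθ + μsinθ = 0.8358 + 0.221×0.5490 = 0.9571.
v² = 182 × 9.8 × 0.3643/0.9571 = 678.9 m²/s², so v = 26.06 m/s.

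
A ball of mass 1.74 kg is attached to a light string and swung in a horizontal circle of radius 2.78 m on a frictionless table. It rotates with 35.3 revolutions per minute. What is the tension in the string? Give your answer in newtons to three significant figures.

ω = 35.3 rev/min × 2π/60 = 3.697 rad/s, so v = ωr = 3.697 × 2.78 = 10.28 m/s.
The tension is the only horizontal force, so it supplies the full centripetal force: T = m v²/r = 1.74 × (10.28)²/2.78 = 1.74 × 105.6/2.78 = 66.10 N.

66.1 N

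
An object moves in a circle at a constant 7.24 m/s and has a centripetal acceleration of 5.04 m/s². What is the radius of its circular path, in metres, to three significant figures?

10.4 m

a_c = v²/r ⇒ r = v²/a_c = (7.24)²/5.04 = 52.42/5.04 = 10.40 m.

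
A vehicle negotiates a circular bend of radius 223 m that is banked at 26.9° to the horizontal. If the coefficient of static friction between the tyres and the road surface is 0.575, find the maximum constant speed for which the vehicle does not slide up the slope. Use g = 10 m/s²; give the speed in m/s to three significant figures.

58.4 m/s

At the maximum speed, friction acts down the slope at its limiting value f = μN. Radially (horizontal, toward centre): N sinθ + μN cosθ = mv²/r. Vertically: N cosθ − μN sinθ = mg.
Dividing: v² = r g (sinθ + μcosθ)/(cosθ − μsinθ).
sinθ + μcosθ = 0.4524 + 0.575×0.8918 = 0.9652; cosθ − μsinθ = 0.8918 − 0.575×0.4524 = 0.6316.
v² = 223 × 10.0 × 0.9652/0.6316 = 3408 m²/s², so v = 58.38 m/s.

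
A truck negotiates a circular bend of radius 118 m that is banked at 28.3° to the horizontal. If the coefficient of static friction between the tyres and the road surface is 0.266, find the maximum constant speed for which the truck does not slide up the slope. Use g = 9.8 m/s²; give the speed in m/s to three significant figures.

33.0 m/s

At the maximum speed, friction acts down the slope at its limiting value f = μN. Radially (horizontal, toward centre): N sinθ + μN cosθ = mv²/r. Vertically: N cosθ − μN sinθ = mg.
Dividing: v² = r g (sinθ + μcosθ)/(cosθ − μsinθ).
sinθ + μcosθ = 0.4741 + 0.266×0.8805 = 0.7083; cosθ − μsinθ = 0.8805 − 0.266×0.4741 = 0.7544.
v² = 118 × 9.8 × 0.7083/0.7544 = 1086 m²/s², so v = 32.95 m/s.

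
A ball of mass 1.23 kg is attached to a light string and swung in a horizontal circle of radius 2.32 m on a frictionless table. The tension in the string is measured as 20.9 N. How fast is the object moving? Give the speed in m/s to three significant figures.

T = m v²/r ⇒ v = √(T r / m) = √(20.9 × 2.32 / 1.23) = √39.42 = 6.279 m/s.

6.28 m/s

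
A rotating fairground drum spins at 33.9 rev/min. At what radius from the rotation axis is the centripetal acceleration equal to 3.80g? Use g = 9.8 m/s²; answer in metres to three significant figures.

2.95 m

ω = 33.9 rev/min × 2π/60 = 3.550 rad/s.
a_c = ω²r = 3.80g ⇒ r = 3.80 × 9.8 / (3.550)² = 37.24/12.60 = 2.955 m.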